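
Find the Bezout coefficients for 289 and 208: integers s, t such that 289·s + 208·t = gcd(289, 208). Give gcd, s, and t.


Euclidean algorithm on (289, 208) — divide until remainder is 0:
  289 = 1 · 208 + 81
  208 = 2 · 81 + 46
  81 = 1 · 46 + 35
  46 = 1 · 35 + 11
  35 = 3 · 11 + 2
  11 = 5 · 2 + 1
  2 = 2 · 1 + 0
gcd(289, 208) = 1.
Track Bezout coefficients alongside the remainders: start with r₀ = 289 = a·1 + b·0 (s = 1, t = 0) and r₁ = 208 = a·0 + b·1 (s = 0, t = 1); each new remainder r_{k+1} = r_{k-1} − q_k·r_k inherits s_{k+1} = s_{k-1} − q_k·s_k, t_{k+1} = t_{k-1} − q_k·t_k, so r_k = a·s_k + b·t_k at every step:
  q = 1: r = 81, s = 1 − 1·0 = 1, t = 0 − 1·1 = -1  (check: 289·1 + 208·(-1) = 81)
  q = 2: r = 46, s = 0 − 2·1 = -2, t = 1 − 2·(-1) = 3  (check: 289·(-2) + 208·3 = 46)
  q = 1: r = 35, s = 1 − 1·(-2) = 3, t = -1 − 1·3 = -4  (check: 289·3 + 208·(-4) = 35)
  q = 1: r = 11, s = -2 − 1·3 = -5, t = 3 − 1·(-4) = 7  (check: 289·(-5) + 208·7 = 11)
  q = 3: r = 2, s = 3 − 3·(-5) = 18, t = -4 − 3·7 = -25  (check: 289·18 + 208·(-25) = 2)
  q = 5: r = 1, s = -5 − 5·18 = -95, t = 7 − 5·(-25) = 132  (check: 289·(-95) + 208·132 = 1)
The row with r = 1 (the gcd) gives the Bezout coefficients s = -95, t = 132.
Result: 289 · (-95) + 208 · (132) = 1.

gcd(289, 208) = 1; s = -95, t = 132 (check: 289·(-95) + 208·132 = 1).


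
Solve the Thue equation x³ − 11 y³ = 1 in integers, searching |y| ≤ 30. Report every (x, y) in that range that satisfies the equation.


The equation is x³ - 11y³ = 1. For fixed y, x³ = 11·y³ + 1, so a solution requires the RHS to be a perfect cube.
Strategy: iterate y from -30 to 30, compute RHS = 11·y³ + 1, and check whether it is a (positive or negative) perfect cube.
Check small values of y:
  y = 0: RHS = 1 = (1)³ ⇒ x = 1 works.
  y = 1: RHS = 12 is not a perfect cube.
  y = -1: RHS = -10 is not a perfect cube.
  y = 2: RHS = 89 is not a perfect cube.
  y = -2: RHS = -87 is not a perfect cube.
  y = 3: RHS = 298 is not a perfect cube.
  y = -3: RHS = -296 is not a perfect cube.
Continuing the search up to |y| = 30 finds no further solutions beyond those listed.
Collected solutions: (1, 0).

Solutions (with |y| ≤ 30): (1, 0).


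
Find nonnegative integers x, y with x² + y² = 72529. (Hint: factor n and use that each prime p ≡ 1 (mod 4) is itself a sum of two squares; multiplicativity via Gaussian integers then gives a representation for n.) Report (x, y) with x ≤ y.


Step 1: Factor n = 72529 = 29 · 41 · 61.
Step 2: Check the mod-4 condition on each prime factor: 29 ≡ 1 (mod 4), exponent 1; 41 ≡ 1 (mod 4), exponent 1; 61 ≡ 1 (mod 4), exponent 1.
All primes ≡ 3 (mod 4) appear to even exponent (or don't appear), so by the two-squares theorem n IS expressible as a sum of two squares.
Step 3: Build a representation. Here n = 29 · 41 · 61 is a product of primes ≡ 1 (mod 4). Each prime p ≡ 1 (mod 4) is itself a sum of two squares; find a² by testing p − a² for a perfect square:
  29: 29 − 1² = 28, 29 − 2² = 25 = 5² ⇒ 29 = 2² + 5².
  41: 41 − 1² = 40, 41 − 2² = 37, 41 − 3² = 32, 41 − 4² = 25 = 5² ⇒ 41 = 4² + 5².
  61: 61 − 1² = 60, 61 − 2² = 57, 61 − 3² = 52, 61 − 4² = 45, 61 − 5² = 36 = 6² ⇒ 61 = 5² + 6².
  Combine using the Brahmagupta–Fibonacci identity (a² + b²)(c² + d²) = (ac − bd)² + (ad + bc)² = (ac + bd)² + (ad − bc)²:
  29 · 41 = 1189: from (2² + 5²)(4² + 5²), take (2·4 − 5·5, 2·5 + 5·4) = (8 − 25, 10 + 20) = (-17, 30); dropping signs (only squares matter) gives (17, 30); check 17² + 30² = 289 + 900 = 1189 ✓.
  1189 · 61 = 72529: from (17² + 30²)(5² + 6²), take (17·5 − 30·6, 17·6 + 30·5) = (85 − 180, 102 + 150) = (-95, 252); dropping signs (only squares matter) gives (95, 252); check 95² + 252² = 9025 + 63504 = 72529 ✓.
Step 4: Order so x ≤ y and verify: 95² + 252² = 9025 + 63504 = 72529 = n. ✓

n = 72529 = 95² + 252² (one valid representation with x ≤ y).


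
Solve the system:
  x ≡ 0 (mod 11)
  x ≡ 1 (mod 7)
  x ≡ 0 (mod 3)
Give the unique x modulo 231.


Moduli 11, 7, 3 are pairwise coprime; by CRT there is a unique solution modulo M = 11 · 7 · 3 = 231.
Solve pairwise, accumulating the modulus:
  Start with x ≡ 0 (mod 11).
  Combine with x ≡ 1 (mod 7): since gcd(11, 7) = 1, we get a unique residue mod 77.
    Write x = 0 + 11·t and substitute into x ≡ 1 (mod 7): 11·t ≡ 1 − 0 = 1 (mod 7).
    Reduce coefficients mod 7: 4·t ≡ 1 (mod 7).
    The inverse of 4 mod 7 is 2 (since 4·2 = 8 = 1·7 + 1), so t ≡ 2·1 = 2 ≡ 2 (mod 7).
    Then x = 0 + 11·2 = 22, valid modulo lcm(11, 7) = 77: x ≡ 22 (mod 77).
  Combine with x ≡ 0 (mod 3): since gcd(77, 3) = 1, we get a unique residue mod 231.
    Write x = 22 + 77·t and substitute into x ≡ 0 (mod 3): 77·t ≡ 0 − 22 = -22 (mod 3).
    Reduce coefficients mod 3: 2·t ≡ 2 (mod 3).
    The inverse of 2 mod 3 is 2 (since 2·2 = 4 = 1·3 + 1), so t ≡ 2·2 = 4 ≡ 1 (mod 3).
    Then x = 22 + 77·1 = 99, valid modulo lcm(77, 3) = 231: x ≡ 99 (mod 231).
Verify: 99 mod 11 = 0 ✓, 99 mod 7 = 1 ✓, 99 mod 3 = 0 ✓.

x ≡ 99 (mod 231).


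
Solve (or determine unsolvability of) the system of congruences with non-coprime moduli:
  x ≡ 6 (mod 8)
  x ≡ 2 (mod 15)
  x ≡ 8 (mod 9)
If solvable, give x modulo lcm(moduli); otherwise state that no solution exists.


Moduli 8, 15, 9 are not pairwise coprime, so CRT works modulo lcm(m_i) when all pairwise compatibility conditions hold.
Pairwise compatibility: gcd(m_i, m_j) must divide a_i - a_j for every pair.
Merge one congruence at a time:
  Start: x ≡ 6 (mod 8).
  Combine with x ≡ 2 (mod 15): gcd(8, 15) = 1; 2 - 6 = -4, which IS divisible by 1, so compatible.
    Write x = 6 + 8·t and substitute into x ≡ 2 (mod 15): 8·t ≡ 2 − 6 = -4 (mod 15).
    Reduce coefficients mod 15: 8·t ≡ 11 (mod 15).
    The inverse of 8 mod 15 is 2 (since 8·2 = 16 = 1·15 + 1), so t ≡ 2·11 = 22 ≡ 7 (mod 15).
    Then x = 6 + 8·7 = 62, valid modulo lcm(8, 15) = 120: x ≡ 62 (mod 120).
  Combine with x ≡ 8 (mod 9): gcd(120, 9) = 3; 8 - 62 = -54, which IS divisible by 3, so compatible.
    Write x = 62 + 120·t and substitute into x ≡ 8 (mod 9): 120·t ≡ 8 − 62 = -54 (mod 9).
    Divide the congruence (and modulus) by g = 3: 40·t ≡ -18 (mod 3).
    Reduce coefficients mod 3: 1·t ≡ 0 (mod 3).
    So t ≡ 0 (mod 3).
    Then x = 62 + 120·0 = 62, valid modulo lcm(120, 9) = 360: x ≡ 62 (mod 360).
Verify: 62 mod 8 = 6, 62 mod 15 = 2, 62 mod 9 = 8.

x ≡ 62 (mod 360).


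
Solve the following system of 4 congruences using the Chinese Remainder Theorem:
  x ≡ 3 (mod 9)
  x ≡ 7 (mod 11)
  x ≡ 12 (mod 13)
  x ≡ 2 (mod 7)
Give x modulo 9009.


Product of moduli M = 9 · 11 · 13 · 7 = 9009.
Merge one congruence at a time:
  Start: x ≡ 3 (mod 9).
  Combine with x ≡ 7 (mod 11); new modulus lcm = 99.
    Write x = 3 + 9·t and substitute into x ≡ 7 (mod 11): 9·t ≡ 7 − 3 = 4 (mod 11).
    The inverse of 9 mod 11 is 5 (since 9·5 = 45 = 4·11 + 1), so t ≡ 5·4 = 20 ≡ 9 (mod 11).
    Then x = 3 + 9·9 = 84, valid modulo lcm(9, 11) = 99: x ≡ 84 (mod 99).
  Combine with x ≡ 12 (mod 13); new modulus lcm = 1287.
    Write x = 84 + 99·t and substitute into x ≡ 12 (mod 13): 99·t ≡ 12 − 84 = -72 (mod 13).
    Reduce coefficients mod 13: 8·t ≡ 6 (mod 13).
    The inverse of 8 mod 13 is 5 (since 8·5 = 40 = 3·13 + 1), so t ≡ 5·6 = 30 ≡ 4 (mod 13).
    Then x = 84 + 99·4 = 480, valid modulo lcm(99, 13) = 1287: x ≡ 480 (mod 1287).
  Combine with x ≡ 2 (mod 7); new modulus lcm = 9009.
    Write x = 480 + 1287·t and substitute into x ≡ 2 (mod 7): 1287·t ≡ 2 − 480 = -478 (mod 7).
    Reduce coefficients mod 7: 6·t ≡ 5 (mod 7).
    The inverse of 6 mod 7 is 6 (since 6·6 = 36 = 5·7 + 1), so t ≡ 6·5 = 30 ≡ 2 (mod 7).
    Then x = 480 + 1287·2 = 3054, valid modulo lcm(1287, 7) = 9009: x ≡ 3054 (mod 9009).
Verify against each original: 3054 mod 9 = 3, 3054 mod 11 = 7, 3054 mod 13 = 12, 3054 mod 7 = 2.

x ≡ 3054 (mod 9009).


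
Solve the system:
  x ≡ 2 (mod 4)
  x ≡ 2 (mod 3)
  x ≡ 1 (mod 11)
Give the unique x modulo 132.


Moduli 4, 3, 11 are pairwise coprime; by CRT there is a unique solution modulo M = 4 · 3 · 11 = 132.
Solve pairwise, accumulating the modulus:
  Start with x ≡ 2 (mod 4).
  Combine with x ≡ 2 (mod 3): since gcd(4, 3) = 1, we get a unique residue mod 12.
    Write x = 2 + 4·t and substitute into x ≡ 2 (mod 3): 4·t ≡ 2 − 2 = 0 (mod 3).
    Reduce coefficients mod 3: 1·t ≡ 0 (mod 3).
    So t ≡ 0 (mod 3).
    Then x = 2 + 4·0 = 2, valid modulo lcm(4, 3) = 12: x ≡ 2 (mod 12).
  Combine with x ≡ 1 (mod 11): since gcd(12, 11) = 1, we get a unique residue mod 132.
    Write x = 2 + 12·t and substitute into x ≡ 1 (mod 11): 12·t ≡ 1 − 2 = -1 (mod 11).
    Reduce coefficients mod 11: 1·t ≡ 10 (mod 11).
    So t ≡ 10 (mod 11).
    Then x = 2 + 12·10 = 122, valid modulo lcm(12, 11) = 132: x ≡ 122 (mod 132).
Verify: 122 mod 4 = 2 ✓, 122 mod 3 = 2 ✓, 122 mod 11 = 1 ✓.

x ≡ 122 (mod 132).


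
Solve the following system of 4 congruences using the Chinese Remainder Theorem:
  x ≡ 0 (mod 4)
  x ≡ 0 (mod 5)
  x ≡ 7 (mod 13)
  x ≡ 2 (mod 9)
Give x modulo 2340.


Product of moduli M = 4 · 5 · 13 · 9 = 2340.
Merge one congruence at a time:
  Start: x ≡ 0 (mod 4).
  Combine with x ≡ 0 (mod 5); new modulus lcm = 20.
    Write x = 0 + 4·t and substitute into x ≡ 0 (mod 5): 4·t ≡ 0 − 0 = 0 (mod 5).
    The inverse of 4 mod 5 is 4 (since 4·4 = 16 = 3·5 + 1), so t ≡ 4·0 = 0 ≡ 0 (mod 5).
    Then x = 0 + 4·0 = 0, valid modulo lcm(4, 5) = 20: x ≡ 0 (mod 20).
  Combine with x ≡ 7 (mod 13); new modulus lcm = 260.
    Write x = 0 + 20·t and substitute into x ≡ 7 (mod 13): 20·t ≡ 7 − 0 = 7 (mod 13).
    Reduce coefficients mod 13: 7·t ≡ 7 (mod 13).
    The inverse of 7 mod 13 is 2 (since 7·2 = 14 = 1·13 + 1), so t ≡ 2·7 = 14 ≡ 1 (mod 13).
    Then x = 0 + 20·1 = 20, valid modulo lcm(20, 13) = 260: x ≡ 20 (mod 260).
  Combine with x ≡ 2 (mod 9); new modulus lcm = 2340.
    Write x = 20 + 260·t and substitute into x ≡ 2 (mod 9): 260·t ≡ 2 − 20 = -18 (mod 9).
    Reduce coefficients mod 9: 8·t ≡ 0 (mod 9).
    The inverse of 8 mod 9 is 8 (since 8·8 = 64 = 7·9 + 1), so t ≡ 8·0 = 0 ≡ 0 (mod 9).
    Then x = 20 + 260·0 = 20, valid modulo lcm(260, 9) = 2340: x ≡ 20 (mod 2340).
Verify against each original: 20 mod 4 = 0, 20 mod 5 = 0, 20 mod 13 = 7, 20 mod 9 = 2.

x ≡ 20 (mod 2340).


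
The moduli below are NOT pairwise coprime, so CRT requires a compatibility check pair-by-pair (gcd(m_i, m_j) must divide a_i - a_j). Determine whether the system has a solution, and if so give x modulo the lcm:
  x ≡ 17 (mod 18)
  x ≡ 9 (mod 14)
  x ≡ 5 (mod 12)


Moduli 18, 14, 12 are not pairwise coprime, so CRT works modulo lcm(m_i) when all pairwise compatibility conditions hold.
Pairwise compatibility: gcd(m_i, m_j) must divide a_i - a_j for every pair.
Merge one congruence at a time:
  Start: x ≡ 17 (mod 18).
  Combine with x ≡ 9 (mod 14): gcd(18, 14) = 2; 9 - 17 = -8, which IS divisible by 2, so compatible.
    Write x = 17 + 18·t and substitute into x ≡ 9 (mod 14): 18·t ≡ 9 − 17 = -8 (mod 14).
    Divide the congruence (and modulus) by g = 2: 9·t ≡ -4 (mod 7).
    Reduce coefficients mod 7: 2·t ≡ 3 (mod 7).
    The inverse of 2 mod 7 is 4 (since 2·4 = 8 = 1·7 + 1), so t ≡ 4·3 = 12 ≡ 5 (mod 7).
    Then x = 17 + 18·5 = 107, valid modulo lcm(18, 14) = 126: x ≡ 107 (mod 126).
  Combine with x ≡ 5 (mod 12): gcd(126, 12) = 6; 5 - 107 = -102, which IS divisible by 6, so compatible.
    Write x = 107 + 126·t and substitute into x ≡ 5 (mod 12): 126·t ≡ 5 − 107 = -102 (mod 12).
    Divide the congruence (and modulus) by g = 6: 21·t ≡ -17 (mod 2).
    Reduce coefficients mod 2: 1·t ≡ 1 (mod 2).
    So t ≡ 1 (mod 2).
    Then x = 107 + 126·1 = 233, valid modulo lcm(126, 12) = 252: x ≡ 233 (mod 252).
Verify: 233 mod 18 = 17, 233 mod 14 = 9, 233 mod 12 = 5.

x ≡ 233 (mod 252).


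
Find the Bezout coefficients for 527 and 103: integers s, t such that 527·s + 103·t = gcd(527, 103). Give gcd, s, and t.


Euclidean algorithm on (527, 103) — divide until remainder is 0:
  527 = 5 · 103 + 12
  103 = 8 · 12 + 7
  12 = 1 · 7 + 5
  7 = 1 · 5 + 2
  5 = 2 · 2 + 1
  2 = 2 · 1 + 0
gcd(527, 103) = 1.
Track Bezout coefficients alongside the remainders: start with r₀ = 527 = a·1 + b·0 (s = 1, t = 0) and r₁ = 103 = a·0 + b·1 (s = 0, t = 1); each new remainder r_{k+1} = r_{k-1} − q_k·r_k inherits s_{k+1} = s_{k-1} − q_k·s_k, t_{k+1} = t_{k-1} − q_k·t_k, so r_k = a·s_k + b·t_k at every step:
  q = 5: r = 12, s = 1 − 5·0 = 1, t = 0 − 5·1 = -5  (check: 527·1 + 103·(-5) = 12)
  q = 8: r = 7, s = 0 − 8·1 = -8, t = 1 − 8·(-5) = 41  (check: 527·(-8) + 103·41 = 7)
  q = 1: r = 5, s = 1 − 1·(-8) = 9, t = -5 − 1·41 = -46  (check: 527·9 + 103·(-46) = 5)
  q = 1: r = 2, s = -8 − 1·9 = -17, t = 41 − 1·(-46) = 87  (check: 527·(-17) + 103·87 = 2)
  q = 2: r = 1, s = 9 − 2·(-17) = 43, t = -46 − 2·87 = -220  (check: 527·43 + 103·(-220) = 1)
The row with r = 1 (the gcd) gives the Bezout coefficients s = 43, t = -220.
Result: 527 · (43) + 103 · (-220) = 1.

gcd(527, 103) = 1; s = 43, t = -220 (check: 527·43 + 103·(-220) = 1).


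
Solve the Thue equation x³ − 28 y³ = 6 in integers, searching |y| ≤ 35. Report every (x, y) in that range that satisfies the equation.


The equation is x³ - 28y³ = 6. For fixed y, x³ = 28·y³ + 6, so a solution requires the RHS to be a perfect cube.
Strategy: iterate y from -35 to 35, compute RHS = 28·y³ + 6, and check whether it is a (positive or negative) perfect cube.
Check small values of y:
  y = 0: RHS = 6 is not a perfect cube.
  y = 1: RHS = 34 is not a perfect cube.
  y = -1: RHS = -22 is not a perfect cube.
  y = 2: RHS = 230 is not a perfect cube.
  y = -2: RHS = -218 is not a perfect cube.
  y = 3: RHS = 762 is not a perfect cube.
  y = -3: RHS = -750 is not a perfect cube.
Continuing the search up to |y| = 35 finds no solutions either.
No (x, y) in the scanned range satisfies the equation.

No integer solutions with |y| ≤ 35.


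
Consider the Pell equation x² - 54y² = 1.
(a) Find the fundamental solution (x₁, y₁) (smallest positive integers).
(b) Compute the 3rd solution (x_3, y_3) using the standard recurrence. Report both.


Step 1: Find the fundamental solution (x₁, y₁) of x² - 54y² = 1.
  Expand √54 as a continued fraction. a₀ = ⌊√54⌋ = 7; iterate m_{k+1} = d_k·a_k − m_k, d_{k+1} = (54 − m_{k+1}²)/d_k, a_{k+1} = ⌊(a₀ + m_{k+1})/d_{k+1}⌋ (starting m₀ = 0, d₀ = 1), with convergents p_k = a_k·p_{k-1} + p_{k-2}, q_k = a_k·q_{k-1} + q_{k-2} (p₋₁ = 1, q₋₁ = 0):
  k = 0: a₀ = 7; p₀/q₀ = 7/1; p₀² − 54·q₀² = 49 − 54 = -5.
  k = 1: m = 7, d = 5, a = ⌊(7 + 7)/5⌋ = 2; p/q = (2·7 + 1)/(2·1 + 0) = 15/2; p² − 54·q² = 225 − 216 = 9.
  k = 2: m = 3, d = 9, a = ⌊(7 + 3)/9⌋ = 1; p/q = (1·15 + 7)/(1·2 + 1) = 22/3; p² − 54·q² = 484 − 486 = -2.
  k = 3: m = 6, d = 2, a = ⌊(7 + 6)/2⌋ = 6; p/q = (6·22 + 15)/(6·3 + 2) = 147/20; p² − 54·q² = 21609 − 21600 = 9.
  k = 4: m = 6, d = 9, a = ⌊(7 + 6)/9⌋ = 1; p/q = (1·147 + 22)/(1·20 + 3) = 169/23; p² − 54·q² = 28561 − 28566 = -5.
  k = 5: m = 3, d = 5, a = ⌊(7 + 3)/5⌋ = 2; p/q = (2·169 + 147)/(2·23 + 20) = 485/66; p² − 54·q² = 235225 − 235224 = 1.
  The first convergent with p² − 54·q² = 1 gives the fundamental solution (x₁, y₁) = (485, 66).
Step 2: Apply the recurrence (x_{n+1}, y_{n+1}) = (x₁x_n + 54y₁y_n, x₁y_n + y₁x_n) repeatedly.
  From (x_1, y_1) = (485, 66): x_2 = 485·485 + 54·66·66 = 470449; y_2 = 485·66 + 66·485 = 64020.
  From (x_2, y_2) = (470449, 64020): x_3 = 485·470449 + 54·66·64020 = 456335045; y_3 = 485·64020 + 66·470449 = 62099334.
Step 3: Verify x_3² - 54·y_3² = 208241673295152025 - 208241673295152024 = 1 (should be 1). ✓

(x_1, y_1) = (485, 66); (x_3, y_3) = (456335045, 62099334).


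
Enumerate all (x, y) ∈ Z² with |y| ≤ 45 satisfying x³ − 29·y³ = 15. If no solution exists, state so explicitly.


The equation is x³ - 29y³ = 15. For fixed y, x³ = 29·y³ + 15, so a solution requires the RHS to be a perfect cube.
Strategy: iterate y from -45 to 45, compute RHS = 29·y³ + 15, and check whether it is a (positive or negative) perfect cube.
Check small values of y:
  y = 0: RHS = 15 is not a perfect cube.
  y = 1: RHS = 44 is not a perfect cube.
  y = -1: RHS = -14 is not a perfect cube.
  y = 2: RHS = 247 is not a perfect cube.
  y = -2: RHS = -217 is not a perfect cube.
  y = 3: RHS = 798 is not a perfect cube.
  y = -3: RHS = -768 is not a perfect cube.
Continuing the search up to |y| = 45 finds no solutions either.
No (x, y) in the scanned range satisfies the equation.

No integer solutions with |y| ≤ 45.


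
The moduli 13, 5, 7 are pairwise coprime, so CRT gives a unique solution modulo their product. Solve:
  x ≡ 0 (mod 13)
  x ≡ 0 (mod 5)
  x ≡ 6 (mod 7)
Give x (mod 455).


Moduli 13, 5, 7 are pairwise coprime; by CRT there is a unique solution modulo M = 13 · 5 · 7 = 455.
Solve pairwise, accumulating the modulus:
  Start with x ≡ 0 (mod 13).
  Combine with x ≡ 0 (mod 5): since gcd(13, 5) = 1, we get a unique residue mod 65.
    Write x = 0 + 13·t and substitute into x ≡ 0 (mod 5): 13·t ≡ 0 − 0 = 0 (mod 5).
    Reduce coefficients mod 5: 3·t ≡ 0 (mod 5).
    The inverse of 3 mod 5 is 2 (since 3·2 = 6 = 1·5 + 1), so t ≡ 2·0 = 0 ≡ 0 (mod 5).
    Then x = 0 + 13·0 = 0, valid modulo lcm(13, 5) = 65: x ≡ 0 (mod 65).
  Combine with x ≡ 6 (mod 7): since gcd(65, 7) = 1, we get a unique residue mod 455.
    Write x = 0 + 65·t and substitute into x ≡ 6 (mod 7): 65·t ≡ 6 − 0 = 6 (mod 7).
    Reduce coefficients mod 7: 2·t ≡ 6 (mod 7).
    The inverse of 2 mod 7 is 4 (since 2·4 = 8 = 1·7 + 1), so t ≡ 4·6 = 24 ≡ 3 (mod 7).
    Then x = 0 + 65·3 = 195, valid modulo lcm(65, 7) = 455: x ≡ 195 (mod 455).
Verify: 195 mod 13 = 0 ✓, 195 mod 5 = 0 ✓, 195 mod 7 = 6 ✓.

x ≡ 195 (mod 455).


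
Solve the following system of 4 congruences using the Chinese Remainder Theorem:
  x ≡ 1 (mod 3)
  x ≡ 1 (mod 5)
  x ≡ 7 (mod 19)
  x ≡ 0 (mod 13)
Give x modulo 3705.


Product of moduli M = 3 · 5 · 19 · 13 = 3705.
Merge one congruence at a time:
  Start: x ≡ 1 (mod 3).
  Combine with x ≡ 1 (mod 5); new modulus lcm = 15.
    Write x = 1 + 3·t and substitute into x ≡ 1 (mod 5): 3·t ≡ 1 − 1 = 0 (mod 5).
    The inverse of 3 mod 5 is 2 (since 3·2 = 6 = 1·5 + 1), so t ≡ 2·0 = 0 ≡ 0 (mod 5).
    Then x = 1 + 3·0 = 1, valid modulo lcm(3, 5) = 15: x ≡ 1 (mod 15).
  Combine with x ≡ 7 (mod 19); new modulus lcm = 285.
    Write x = 1 + 15·t and substitute into x ≡ 7 (mod 19): 15·t ≡ 7 − 1 = 6 (mod 19).
    The inverse of 15 mod 19 is 14 (since 15·14 = 210 = 11·19 + 1), so t ≡ 14·6 = 84 ≡ 8 (mod 19).
    Then x = 1 + 15·8 = 121, valid modulo lcm(15, 19) = 285: x ≡ 121 (mod 285).
  Combine with x ≡ 0 (mod 13); new modulus lcm = 3705.
    Write x = 121 + 285·t and substitute into x ≡ 0 (mod 13): 285·t ≡ 0 − 121 = -121 (mod 13).
    Reduce coefficients mod 13: 12·t ≡ 9 (mod 13).
    The inverse of 12 mod 13 is 12 (since 12·12 = 144 = 11·13 + 1), so t ≡ 12·9 = 108 ≡ 4 (mod 13).
    Then x = 121 + 285·4 = 1261, valid modulo lcm(285, 13) = 3705: x ≡ 1261 (mod 3705).
Verify against each original: 1261 mod 3 = 1, 1261 mod 5 = 1, 1261 mod 19 = 7, 1261 mod 13 = 0.

x ≡ 1261 (mod 3705).


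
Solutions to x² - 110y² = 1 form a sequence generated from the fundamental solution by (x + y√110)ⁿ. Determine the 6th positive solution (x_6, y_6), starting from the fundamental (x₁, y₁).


Step 1: Find the fundamental solution (x₁, y₁) of x² - 110y² = 1.
  Expand √110 as a continued fraction. a₀ = ⌊√110⌋ = 10; iterate m_{k+1} = d_k·a_k − m_k, d_{k+1} = (110 − m_{k+1}²)/d_k, a_{k+1} = ⌊(a₀ + m_{k+1})/d_{k+1}⌋ (starting m₀ = 0, d₀ = 1), with convergents p_k = a_k·p_{k-1} + p_{k-2}, q_k = a_k·q_{k-1} + q_{k-2} (p₋₁ = 1, q₋₁ = 0):
  k = 0: a₀ = 10; p₀/q₀ = 10/1; p₀² − 110·q₀² = 100 − 110 = -10.
  k = 1: m = 10, d = 10, a = ⌊(10 + 10)/10⌋ = 2; p/q = (2·10 + 1)/(2·1 + 0) = 21/2; p² − 110·q² = 441 − 440 = 1.
  The first convergent with p² − 110·q² = 1 gives the fundamental solution (x₁, y₁) = (21, 2).
Step 2: Apply the recurrence (x_{n+1}, y_{n+1}) = (x₁x_n + 110y₁y_n, x₁y_n + y₁x_n) repeatedly.
  From (x_1, y_1) = (21, 2): x_2 = 21·21 + 110·2·2 = 881; y_2 = 21·2 + 2·21 = 84.
  From (x_2, y_2) = (881, 84): x_3 = 21·881 + 110·2·84 = 36981; y_3 = 21·84 + 2·881 = 3526.
  From (x_3, y_3) = (36981, 3526): x_4 = 21·36981 + 110·2·3526 = 1552321; y_4 = 21·3526 + 2·36981 = 148008.
  From (x_4, y_4) = (1552321, 148008): x_5 = 21·1552321 + 110·2·148008 = 65160501; y_5 = 21·148008 + 2·1552321 = 6212810.
  From (x_5, y_5) = (65160501, 6212810): x_6 = 21·65160501 + 110·2·6212810 = 2735188721; y_6 = 21·6212810 + 2·65160501 = 260790012.
Step 3: Verify x_6² - 110·y_6² = 7481257339485615841 - 7481257339485615840 = 1 (should be 1). ✓

(x_1, y_1) = (21, 2); (x_6, y_6) = (2735188721, 260790012).


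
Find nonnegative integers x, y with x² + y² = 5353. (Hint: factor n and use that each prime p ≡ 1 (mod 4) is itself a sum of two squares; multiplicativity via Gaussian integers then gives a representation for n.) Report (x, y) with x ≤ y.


Step 1: Factor n = 5353 = 53 · 101.
Step 2: Check the mod-4 condition on each prime factor: 53 ≡ 1 (mod 4), exponent 1; 101 ≡ 1 (mod 4), exponent 1.
All primes ≡ 3 (mod 4) appear to even exponent (or don't appear), so by the two-squares theorem n IS expressible as a sum of two squares.
Step 3: Build a representation. Here n = 53 · 101 is a product of primes ≡ 1 (mod 4). Each prime p ≡ 1 (mod 4) is itself a sum of two squares; find a² by testing p − a² for a perfect square:
  53: 53 − 1² = 52, 53 − 2² = 49 = 7² ⇒ 53 = 2² + 7².
  101: 101 − 1² = 100 = 10² ⇒ 101 = 1² + 10².
  Combine using the Brahmagupta–Fibonacci identity (a² + b²)(c² + d²) = (ac − bd)² + (ad + bc)² = (ac + bd)² + (ad − bc)²:
  53 · 101 = 5353: from (2² + 7²)(1² + 10²), take (2·1 − 7·10, 2·10 + 7·1) = (2 − 70, 20 + 7) = (-68, 27); dropping signs (only squares matter) gives (68, 27); check 68² + 27² = 4624 + 729 = 5353 ✓.
Step 4: Order so x ≤ y and verify: 27² + 68² = 729 + 4624 = 5353 = n. ✓

n = 5353 = 27² + 68² (one valid representation with x ≤ y).


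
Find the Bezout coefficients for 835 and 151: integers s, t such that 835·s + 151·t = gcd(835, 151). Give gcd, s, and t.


Euclidean algorithm on (835, 151) — divide until remainder is 0:
  835 = 5 · 151 + 80
  151 = 1 · 80 + 71
  80 = 1 · 71 + 9
  71 = 7 · 9 + 8
  9 = 1 · 8 + 1
  8 = 8 · 1 + 0
gcd(835, 151) = 1.
Track Bezout coefficients alongside the remainders: start with r₀ = 835 = a·1 + b·0 (s = 1, t = 0) and r₁ = 151 = a·0 + b·1 (s = 0, t = 1); each new remainder r_{k+1} = r_{k-1} − q_k·r_k inherits s_{k+1} = s_{k-1} − q_k·s_k, t_{k+1} = t_{k-1} − q_k·t_k, so r_k = a·s_k + b·t_k at every step:
  q = 5: r = 80, s = 1 − 5·0 = 1, t = 0 − 5·1 = -5  (check: 835·1 + 151·(-5) = 80)
  q = 1: r = 71, s = 0 − 1·1 = -1, t = 1 − 1·(-5) = 6  (check: 835·(-1) + 151·6 = 71)
  q = 1: r = 9, s = 1 − 1·(-1) = 2, t = -5 − 1·6 = -11  (check: 835·2 + 151·(-11) = 9)
  q = 7: r = 8, s = -1 − 7·2 = -15, t = 6 − 7·(-11) = 83  (check: 835·(-15) + 151·83 = 8)
  q = 1: r = 1, s = 2 − 1·(-15) = 17, t = -11 − 1·83 = -94  (check: 835·17 + 151·(-94) = 1)
The row with r = 1 (the gcd) gives the Bezout coefficients s = 17, t = -94.
Result: 835 · (17) + 151 · (-94) = 1.

gcd(835, 151) = 1; s = 17, t = -94 (check: 835·17 + 151·(-94) = 1).


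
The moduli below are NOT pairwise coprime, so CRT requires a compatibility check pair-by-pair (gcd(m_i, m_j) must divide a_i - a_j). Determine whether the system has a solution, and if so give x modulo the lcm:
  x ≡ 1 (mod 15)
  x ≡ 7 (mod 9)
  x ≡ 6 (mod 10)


Moduli 15, 9, 10 are not pairwise coprime, so CRT works modulo lcm(m_i) when all pairwise compatibility conditions hold.
Pairwise compatibility: gcd(m_i, m_j) must divide a_i - a_j for every pair.
Merge one congruence at a time:
  Start: x ≡ 1 (mod 15).
  Combine with x ≡ 7 (mod 9): gcd(15, 9) = 3; 7 - 1 = 6, which IS divisible by 3, so compatible.
    Write x = 1 + 15·t and substitute into x ≡ 7 (mod 9): 15·t ≡ 7 − 1 = 6 (mod 9).
    Divide the congruence (and modulus) by g = 3: 5·t ≡ 2 (mod 3).
    Reduce coefficients mod 3: 2·t ≡ 2 (mod 3).
    The inverse of 2 mod 3 is 2 (since 2·2 = 4 = 1·3 + 1), so t ≡ 2·2 = 4 ≡ 1 (mod 3).
    Then x = 1 + 15·1 = 16, valid modulo lcm(15, 9) = 45: x ≡ 16 (mod 45).
  Combine with x ≡ 6 (mod 10): gcd(45, 10) = 5; 6 - 16 = -10, which IS divisible by 5, so compatible.
    Write x = 16 + 45·t and substitute into x ≡ 6 (mod 10): 45·t ≡ 6 − 16 = -10 (mod 10).
    Divide the congruence (and modulus) by g = 5: 9·t ≡ -2 (mod 2).
    Reduce coefficients mod 2: 1·t ≡ 0 (mod 2).
    So t ≡ 0 (mod 2).
    Then x = 16 + 45·0 = 16, valid modulo lcm(45, 10) = 90: x ≡ 16 (mod 90).
Verify: 16 mod 15 = 1, 16 mod 9 = 7, 16 mod 10 = 6.

x ≡ 16 (mod 90).


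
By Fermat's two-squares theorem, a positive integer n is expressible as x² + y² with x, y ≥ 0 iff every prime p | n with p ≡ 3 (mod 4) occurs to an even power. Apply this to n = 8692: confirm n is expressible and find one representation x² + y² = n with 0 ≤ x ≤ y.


Step 1: Factor n = 8692 = 2^2 · 41 · 53.
Step 2: Check the mod-4 condition on each prime factor: 2 = 2 (special); 41 ≡ 1 (mod 4), exponent 1; 53 ≡ 1 (mod 4), exponent 1.
All primes ≡ 3 (mod 4) appear to even exponent (or don't appear), so by the two-squares theorem n IS expressible as a sum of two squares.
Step 3: Build a representation. Group n = k² · m with k = 2 and m = 41 · 53 = 2173 (a product of primes ≡ 1 (mod 4)); a representation of m scales to one of n via (k·x)² + (k·y)² = k²(x² + y²). Each prime p ≡ 1 (mod 4) is itself a sum of two squares; find a² by testing p − a² for a perfect square:
  41: 41 − 1² = 40, 41 − 2² = 37, 41 − 3² = 32, 41 − 4² = 25 = 5² ⇒ 41 = 4² + 5².
  53: 53 − 1² = 52, 53 − 2² = 49 = 7² ⇒ 53 = 2² + 7².
  Combine using the Brahmagupta–Fibonacci identity (a² + b²)(c² + d²) = (ac − bd)² + (ad + bc)² = (ac + bd)² + (ad − bc)²:
  41 · 53 = 2173: from (4² + 5²)(2² + 7²), take (4·2 − 5·7, 4·7 + 5·2) = (8 − 35, 28 + 10) = (-27, 38); dropping signs (only squares matter) gives (27, 38); check 27² + 38² = 729 + 1444 = 2173 ✓.
  Scale by k = 2: (2·27, 2·38) = (54, 76).
Step 4: Order so x ≤ y and verify: 54² + 76² = 2916 + 5776 = 8692 = n. ✓

n = 8692 = 54² + 76² (one valid representation with x ≤ y).


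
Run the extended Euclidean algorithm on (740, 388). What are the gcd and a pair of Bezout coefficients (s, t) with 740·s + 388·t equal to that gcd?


Euclidean algorithm on (740, 388) — divide until remainder is 0:
  740 = 1 · 388 + 352
  388 = 1 · 352 + 36
  352 = 9 · 36 + 28
  36 = 1 · 28 + 8
  28 = 3 · 8 + 4
  8 = 2 · 4 + 0
gcd(740, 388) = 4.
Track Bezout coefficients alongside the remainders: start with r₀ = 740 = a·1 + b·0 (s = 1, t = 0) and r₁ = 388 = a·0 + b·1 (s = 0, t = 1); each new remainder r_{k+1} = r_{k-1} − q_k·r_k inherits s_{k+1} = s_{k-1} − q_k·s_k, t_{k+1} = t_{k-1} − q_k·t_k, so r_k = a·s_k + b·t_k at every step:
  q = 1: r = 352, s = 1 − 1·0 = 1, t = 0 − 1·1 = -1  (check: 740·1 + 388·(-1) = 352)
  q = 1: r = 36, s = 0 − 1·1 = -1, t = 1 − 1·(-1) = 2  (check: 740·(-1) + 388·2 = 36)
  q = 9: r = 28, s = 1 − 9·(-1) = 10, t = -1 − 9·2 = -19  (check: 740·10 + 388·(-19) = 28)
  q = 1: r = 8, s = -1 − 1·10 = -11, t = 2 − 1·(-19) = 21  (check: 740·(-11) + 388·21 = 8)
  q = 3: r = 4, s = 10 − 3·(-11) = 43, t = -19 − 3·21 = -82  (check: 740·43 + 388·(-82) = 4)
The row with r = 4 (the gcd) gives the Bezout coefficients s = 43, t = -82.
Result: 740 · (43) + 388 · (-82) = 4.

gcd(740, 388) = 4; s = 43, t = -82 (check: 740·43 + 388·(-82) = 4).


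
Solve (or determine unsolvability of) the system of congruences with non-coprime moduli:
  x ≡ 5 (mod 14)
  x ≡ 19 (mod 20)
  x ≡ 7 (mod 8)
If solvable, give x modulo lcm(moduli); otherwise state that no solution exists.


Moduli 14, 20, 8 are not pairwise coprime, so CRT works modulo lcm(m_i) when all pairwise compatibility conditions hold.
Pairwise compatibility: gcd(m_i, m_j) must divide a_i - a_j for every pair.
Merge one congruence at a time:
  Start: x ≡ 5 (mod 14).
  Combine with x ≡ 19 (mod 20): gcd(14, 20) = 2; 19 - 5 = 14, which IS divisible by 2, so compatible.
    Write x = 5 + 14·t and substitute into x ≡ 19 (mod 20): 14·t ≡ 19 − 5 = 14 (mod 20).
    Divide the congruence (and modulus) by g = 2: 7·t ≡ 7 (mod 10).
    The inverse of 7 mod 10 is 3 (since 7·3 = 21 = 2·10 + 1), so t ≡ 3·7 = 21 ≡ 1 (mod 10).
    Then x = 5 + 14·1 = 19, valid modulo lcm(14, 20) = 140: x ≡ 19 (mod 140).
  Combine with x ≡ 7 (mod 8): gcd(140, 8) = 4; 7 - 19 = -12, which IS divisible by 4, so compatible.
    Write x = 19 + 140·t and substitute into x ≡ 7 (mod 8): 140·t ≡ 7 − 19 = -12 (mod 8).
    Divide the congruence (and modulus) by g = 4: 35·t ≡ -3 (mod 2).
    Reduce coefficients mod 2: 1·t ≡ 1 (mod 2).
    So t ≡ 1 (mod 2).
    Then x = 19 + 140·1 = 159, valid modulo lcm(140, 8) = 280: x ≡ 159 (mod 280).
Verify: 159 mod 14 = 5, 159 mod 20 = 19, 159 mod 8 = 7.

x ≡ 159 (mod 280).


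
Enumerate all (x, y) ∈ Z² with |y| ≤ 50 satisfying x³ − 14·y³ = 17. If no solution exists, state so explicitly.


The equation is x³ - 14y³ = 17. For fixed y, x³ = 14·y³ + 17, so a solution requires the RHS to be a perfect cube.
Strategy: iterate y from -50 to 50, compute RHS = 14·y³ + 17, and check whether it is a (positive or negative) perfect cube.
Check small values of y:
  y = 0: RHS = 17 is not a perfect cube.
  y = 1: RHS = 31 is not a perfect cube.
  y = -1: RHS = 3 is not a perfect cube.
  y = 2: RHS = 129 is not a perfect cube.
  y = -2: RHS = -95 is not a perfect cube.
  y = 3: RHS = 395 is not a perfect cube.
  y = -3: RHS = -361 is not a perfect cube.
Continuing the search up to |y| = 50 finds no solutions either.
No (x, y) in the scanned range satisfies the equation.

No integer solutions with |y| ≤ 50.


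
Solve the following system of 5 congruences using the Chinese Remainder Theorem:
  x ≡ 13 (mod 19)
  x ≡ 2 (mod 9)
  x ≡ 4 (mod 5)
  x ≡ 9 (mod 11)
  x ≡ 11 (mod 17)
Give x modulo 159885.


Product of moduli M = 19 · 9 · 5 · 11 · 17 = 159885.
Merge one congruence at a time:
  Start: x ≡ 13 (mod 19).
  Combine with x ≡ 2 (mod 9); new modulus lcm = 171.
    Write x = 13 + 19·t and substitute into x ≡ 2 (mod 9): 19·t ≡ 2 − 13 = -11 (mod 9).
    Reduce coefficients mod 9: 1·t ≡ 7 (mod 9).
    So t ≡ 7 (mod 9).
    Then x = 13 + 19·7 = 146, valid modulo lcm(19, 9) = 171: x ≡ 146 (mod 171).
  Combine with x ≡ 4 (mod 5); new modulus lcm = 855.
    Write x = 146 + 171·t and substitute into x ≡ 4 (mod 5): 171·t ≡ 4 − 146 = -142 (mod 5).
    Reduce coefficients mod 5: 1·t ≡ 3 (mod 5).
    So t ≡ 3 (mod 5).
    Then x = 146 + 171·3 = 659, valid modulo lcm(171, 5) = 855: x ≡ 659 (mod 855).
  Combine with x ≡ 9 (mod 11); new modulus lcm = 9405.
    Write x = 659 + 855·t and substitute into x ≡ 9 (mod 11): 855·t ≡ 9 − 659 = -650 (mod 11).
    Reduce coefficients mod 11: 8·t ≡ 10 (mod 11).
    The inverse of 8 mod 11 is 7 (since 8·7 = 56 = 5·11 + 1), so t ≡ 7·10 = 70 ≡ 4 (mod 11).
    Then x = 659 + 855·4 = 4079, valid modulo lcm(855, 11) = 9405: x ≡ 4079 (mod 9405).
  Combine with x ≡ 11 (mod 17); new modulus lcm = 159885.
    Write x = 4079 + 9405·t and substitute into x ≡ 11 (mod 17): 9405·t ≡ 11 − 4079 = -4068 (mod 17).
    Reduce coefficients mod 17: 4·t ≡ 12 (mod 17).
    The inverse of 4 mod 17 is 13 (since 4·13 = 52 = 3·17 + 1), so t ≡ 13·12 = 156 ≡ 3 (mod 17).
    Then x = 4079 + 9405·3 = 32294, valid modulo lcm(9405, 17) = 159885: x ≡ 32294 (mod 159885).
Verify against each original: 32294 mod 19 = 13, 32294 mod 9 = 2, 32294 mod 5 = 4, 32294 mod 11 = 9, 32294 mod 17 = 11.

x ≡ 32294 (mod 159885).


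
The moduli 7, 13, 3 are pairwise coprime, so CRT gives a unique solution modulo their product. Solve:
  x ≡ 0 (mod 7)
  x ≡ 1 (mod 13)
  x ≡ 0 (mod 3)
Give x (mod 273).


Moduli 7, 13, 3 are pairwise coprime; by CRT there is a unique solution modulo M = 7 · 13 · 3 = 273.
Solve pairwise, accumulating the modulus:
  Start with x ≡ 0 (mod 7).
  Combine with x ≡ 1 (mod 13): since gcd(7, 13) = 1, we get a unique residue mod 91.
    Write x = 0 + 7·t and substitute into x ≡ 1 (mod 13): 7·t ≡ 1 − 0 = 1 (mod 13).
    The inverse of 7 mod 13 is 2 (since 7·2 = 14 = 1·13 + 1), so t ≡ 2·1 = 2 ≡ 2 (mod 13).
    Then x = 0 + 7·2 = 14, valid modulo lcm(7, 13) = 91: x ≡ 14 (mod 91).
  Combine with x ≡ 0 (mod 3): since gcd(91, 3) = 1, we get a unique residue mod 273.
    Write x = 14 + 91·t and substitute into x ≡ 0 (mod 3): 91·t ≡ 0 − 14 = -14 (mod 3).
    Reduce coefficients mod 3: 1·t ≡ 1 (mod 3).
    So t ≡ 1 (mod 3).
    Then x = 14 + 91·1 = 105, valid modulo lcm(91, 3) = 273: x ≡ 105 (mod 273).
Verify: 105 mod 7 = 0 ✓, 105 mod 13 = 1 ✓, 105 mod 3 = 0 ✓.

x ≡ 105 (mod 273).


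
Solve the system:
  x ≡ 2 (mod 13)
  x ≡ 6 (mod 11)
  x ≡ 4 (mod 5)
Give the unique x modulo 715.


Moduli 13, 11, 5 are pairwise coprime; by CRT there is a unique solution modulo M = 13 · 11 · 5 = 715.
Solve pairwise, accumulating the modulus:
  Start with x ≡ 2 (mod 13).
  Combine with x ≡ 6 (mod 11): since gcd(13, 11) = 1, we get a unique residue mod 143.
    Write x = 2 + 13·t and substitute into x ≡ 6 (mod 11): 13·t ≡ 6 − 2 = 4 (mod 11).
    Reduce coefficients mod 11: 2·t ≡ 4 (mod 11).
    The inverse of 2 mod 11 is 6 (since 2·6 = 12 = 1·11 + 1), so t ≡ 6·4 = 24 ≡ 2 (mod 11).
    Then x = 2 + 13·2 = 28, valid modulo lcm(13, 11) = 143: x ≡ 28 (mod 143).
  Combine with x ≡ 4 (mod 5): since gcd(143, 5) = 1, we get a unique residue mod 715.
    Write x = 28 + 143·t and substitute into x ≡ 4 (mod 5): 143·t ≡ 4 − 28 = -24 (mod 5).
    Reduce coefficients mod 5: 3·t ≡ 1 (mod 5).
    The inverse of 3 mod 5 is 2 (since 3·2 = 6 = 1·5 + 1), so t ≡ 2·1 = 2 ≡ 2 (mod 5).
    Then x = 28 + 143·2 = 314, valid modulo lcm(143, 5) = 715: x ≡ 314 (mod 715).
Verify: 314 mod 13 = 2 ✓, 314 mod 11 = 6 ✓, 314 mod 5 = 4 ✓.

x ≡ 314 (mod 715).


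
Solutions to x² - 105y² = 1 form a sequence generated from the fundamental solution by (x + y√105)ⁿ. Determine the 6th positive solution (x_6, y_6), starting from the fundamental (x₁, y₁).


Step 1: Find the fundamental solution (x₁, y₁) of x² - 105y² = 1.
  Expand √105 as a continued fraction. a₀ = ⌊√105⌋ = 10; iterate m_{k+1} = d_k·a_k − m_k, d_{k+1} = (105 − m_{k+1}²)/d_k, a_{k+1} = ⌊(a₀ + m_{k+1})/d_{k+1}⌋ (starting m₀ = 0, d₀ = 1), with convergents p_k = a_k·p_{k-1} + p_{k-2}, q_k = a_k·q_{k-1} + q_{k-2} (p₋₁ = 1, q₋₁ = 0):
  k = 0: a₀ = 10; p₀/q₀ = 10/1; p₀² − 105·q₀² = 100 − 105 = -5.
  k = 1: m = 10, d = 5, a = ⌊(10 + 10)/5⌋ = 4; p/q = (4·10 + 1)/(4·1 + 0) = 41/4; p² − 105·q² = 1681 − 1680 = 1.
  The first convergent with p² − 105·q² = 1 gives the fundamental solution (x₁, y₁) = (41, 4).
Step 2: Apply the recurrence (x_{n+1}, y_{n+1}) = (x₁x_n + 105y₁y_n, x₁y_n + y₁x_n) repeatedly.
  From (x_1, y_1) = (41, 4): x_2 = 41·41 + 105·4·4 = 3361; y_2 = 41·4 + 4·41 = 328.
  From (x_2, y_2) = (3361, 328): x_3 = 41·3361 + 105·4·328 = 275561; y_3 = 41·328 + 4·3361 = 26892.
  From (x_3, y_3) = (275561, 26892): x_4 = 41·275561 + 105·4·26892 = 22592641; y_4 = 41·26892 + 4·275561 = 2204816.
  From (x_4, y_4) = (22592641, 2204816): x_5 = 41·22592641 + 105·4·2204816 = 1852321001; y_5 = 41·2204816 + 4·22592641 = 180768020.
  From (x_5, y_5) = (1852321001, 180768020): x_6 = 41·1852321001 + 105·4·180768020 = 151867729441; y_6 = 41·180768020 + 4·1852321001 = 14820772824.
Step 3: Verify x_6² - 105·y_6² = 23063807245564778172481 - 23063807245564778172480 = 1 (should be 1). ✓

(x_1, y_1) = (41, 4); (x_6, y_6) = (151867729441, 14820772824).


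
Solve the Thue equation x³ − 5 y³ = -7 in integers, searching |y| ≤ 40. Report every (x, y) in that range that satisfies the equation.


The equation is x³ - 5y³ = -7. For fixed y, x³ = 5·y³ − 7, so a solution requires the RHS to be a perfect cube.
Strategy: iterate y from -40 to 40, compute RHS = 5·y³ − 7, and check whether it is a (positive or negative) perfect cube.
Check small values of y:
  y = 0: RHS = -7 is not a perfect cube.
  y = 1: RHS = -2 is not a perfect cube.
  y = -1: RHS = -12 is not a perfect cube.
  y = 2: RHS = 33 is not a perfect cube.
  y = -2: RHS = -47 is not a perfect cube.
  y = 3: RHS = 128 is not a perfect cube.
  y = -3: RHS = -142 is not a perfect cube.
Continuing the search up to |y| = 40 finds no solutions either.
No (x, y) in the scanned range satisfies the equation.

No integer solutions with |y| ≤ 40.


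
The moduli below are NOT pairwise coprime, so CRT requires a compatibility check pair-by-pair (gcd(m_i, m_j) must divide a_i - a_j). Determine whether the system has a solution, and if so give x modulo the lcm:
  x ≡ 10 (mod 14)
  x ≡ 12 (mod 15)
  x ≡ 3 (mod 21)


Moduli 14, 15, 21 are not pairwise coprime, so CRT works modulo lcm(m_i) when all pairwise compatibility conditions hold.
Pairwise compatibility: gcd(m_i, m_j) must divide a_i - a_j for every pair.
Merge one congruence at a time:
  Start: x ≡ 10 (mod 14).
  Combine with x ≡ 12 (mod 15): gcd(14, 15) = 1; 12 - 10 = 2, which IS divisible by 1, so compatible.
    Write x = 10 + 14·t and substitute into x ≡ 12 (mod 15): 14·t ≡ 12 − 10 = 2 (mod 15).
    The inverse of 14 mod 15 is 14 (since 14·14 = 196 = 13·15 + 1), so t ≡ 14·2 = 28 ≡ 13 (mod 15).
    Then x = 10 + 14·13 = 192, valid modulo lcm(14, 15) = 210: x ≡ 192 (mod 210).
  Combine with x ≡ 3 (mod 21): gcd(210, 21) = 21; 3 - 192 = -189, which IS divisible by 21, so compatible.
    Write x = 192 + 210·t and substitute into x ≡ 3 (mod 21): 210·t ≡ 3 − 192 = -189 (mod 21).
    Divide the congruence (and modulus) by g = 21: 10·t ≡ -9 (mod 1).
    Modulo 1 every t works; take t = 0.
    Then x = 192 + 210·0 = 192, valid modulo lcm(210, 21) = 210: x ≡ 192 (mod 210).
Verify: 192 mod 14 = 10, 192 mod 15 = 12, 192 mod 21 = 3.

x ≡ 192 (mod 210).


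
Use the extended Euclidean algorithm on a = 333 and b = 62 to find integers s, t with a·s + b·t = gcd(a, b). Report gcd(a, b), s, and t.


Euclidean algorithm on (333, 62) — divide until remainder is 0:
  333 = 5 · 62 + 23
  62 = 2 · 23 + 16
  23 = 1 · 16 + 7
  16 = 2 · 7 + 2
  7 = 3 · 2 + 1
  2 = 2 · 1 + 0
gcd(333, 62) = 1.
Track Bezout coefficients alongside the remainders: start with r₀ = 333 = a·1 + b·0 (s = 1, t = 0) and r₁ = 62 = a·0 + b·1 (s = 0, t = 1); each new remainder r_{k+1} = r_{k-1} − q_k·r_k inherits s_{k+1} = s_{k-1} − q_k·s_k, t_{k+1} = t_{k-1} − q_k·t_k, so r_k = a·s_k + b·t_k at every step:
  q = 5: r = 23, s = 1 − 5·0 = 1, t = 0 − 5·1 = -5  (check: 333·1 + 62·(-5) = 23)
  q = 2: r = 16, s = 0 − 2·1 = -2, t = 1 − 2·(-5) = 11  (check: 333·(-2) + 62·11 = 16)
  q = 1: r = 7, s = 1 − 1·(-2) = 3, t = -5 − 1·11 = -16  (check: 333·3 + 62·(-16) = 7)
  q = 2: r = 2, s = -2 − 2·3 = -8, t = 11 − 2·(-16) = 43  (check: 333·(-8) + 62·43 = 2)
  q = 3: r = 1, s = 3 − 3·(-8) = 27, t = -16 − 3·43 = -145  (check: 333·27 + 62·(-145) = 1)
The row with r = 1 (the gcd) gives the Bezout coefficients s = 27, t = -145.
Result: 333 · (27) + 62 · (-145) = 1.

gcd(333, 62) = 1; s = 27, t = -145 (check: 333·27 + 62·(-145) = 1).
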